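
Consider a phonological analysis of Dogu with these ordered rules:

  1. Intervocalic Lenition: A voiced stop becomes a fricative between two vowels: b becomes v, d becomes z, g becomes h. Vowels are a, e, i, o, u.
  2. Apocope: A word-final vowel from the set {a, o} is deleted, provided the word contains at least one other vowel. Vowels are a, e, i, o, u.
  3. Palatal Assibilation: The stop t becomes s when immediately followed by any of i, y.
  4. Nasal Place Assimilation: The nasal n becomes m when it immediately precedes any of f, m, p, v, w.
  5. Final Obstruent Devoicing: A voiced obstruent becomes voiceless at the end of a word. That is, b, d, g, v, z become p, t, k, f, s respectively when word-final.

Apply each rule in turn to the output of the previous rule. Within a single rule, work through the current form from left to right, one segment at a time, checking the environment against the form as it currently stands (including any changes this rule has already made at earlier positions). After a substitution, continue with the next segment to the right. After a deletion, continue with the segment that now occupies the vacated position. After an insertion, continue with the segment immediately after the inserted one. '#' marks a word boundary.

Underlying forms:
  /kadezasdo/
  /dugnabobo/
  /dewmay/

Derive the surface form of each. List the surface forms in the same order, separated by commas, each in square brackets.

/kadezasdo/:
  1 Intervocalic Lenition: [kadezasdo] → [kazezasdo]
  2 Apocope: [kazezasdo] → [kazezasd]
  3 Palatal Assibilation: no change — [kazezasd]
  4 Nasal Place Assimilation: no change — [kazezasd]
  5 Final Obstruent Devoicing: [kazezasd] → [kazezast]
/dugnabobo/:
  1 Intervocalic Lenition: [dugnabobo] → [dugnavovo]
  2 Apocope: [dugnavovo] → [dugnavov]
  3 Palatal Assibilation: no change — [dugnavov]
  4 Nasal Place Assimilation: no change — [dugnavov]
  5 Final Obstruent Devoicing: [dugnavov] → [dugnavof]
/dewmay/:
  1 Intervocalic Lenition: no change — [dewmay]
  2 Apocope: no change — [dewmay]
  3 Palatal Assibilation: no change — [dewmay]
  4 Nasal Place Assimilation: no change — [dewmay]
  5 Final Obstruent Devoicing: no change — [dewmay]

[kazezast], [dugnavof], [dewmay]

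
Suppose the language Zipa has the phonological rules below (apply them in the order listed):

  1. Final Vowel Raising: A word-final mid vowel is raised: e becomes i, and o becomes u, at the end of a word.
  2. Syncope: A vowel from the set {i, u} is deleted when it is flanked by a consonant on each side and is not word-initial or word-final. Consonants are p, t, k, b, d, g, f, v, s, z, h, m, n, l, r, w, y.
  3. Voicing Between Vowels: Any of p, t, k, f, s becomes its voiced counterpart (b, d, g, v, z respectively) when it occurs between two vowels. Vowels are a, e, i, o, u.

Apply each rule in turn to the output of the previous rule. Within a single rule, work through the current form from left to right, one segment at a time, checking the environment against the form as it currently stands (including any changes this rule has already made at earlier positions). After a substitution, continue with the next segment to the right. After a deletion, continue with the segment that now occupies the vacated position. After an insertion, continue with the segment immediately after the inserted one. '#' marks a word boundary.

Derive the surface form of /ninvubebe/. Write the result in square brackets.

1 Final Vowel Raising: [ninvubebe] → [ninvubebi]
2 Syncope: [ninvubebi] → [nnvbebi]
3 Voicing Between Vowels: no change — [nnvbebi]

[nnvbebi]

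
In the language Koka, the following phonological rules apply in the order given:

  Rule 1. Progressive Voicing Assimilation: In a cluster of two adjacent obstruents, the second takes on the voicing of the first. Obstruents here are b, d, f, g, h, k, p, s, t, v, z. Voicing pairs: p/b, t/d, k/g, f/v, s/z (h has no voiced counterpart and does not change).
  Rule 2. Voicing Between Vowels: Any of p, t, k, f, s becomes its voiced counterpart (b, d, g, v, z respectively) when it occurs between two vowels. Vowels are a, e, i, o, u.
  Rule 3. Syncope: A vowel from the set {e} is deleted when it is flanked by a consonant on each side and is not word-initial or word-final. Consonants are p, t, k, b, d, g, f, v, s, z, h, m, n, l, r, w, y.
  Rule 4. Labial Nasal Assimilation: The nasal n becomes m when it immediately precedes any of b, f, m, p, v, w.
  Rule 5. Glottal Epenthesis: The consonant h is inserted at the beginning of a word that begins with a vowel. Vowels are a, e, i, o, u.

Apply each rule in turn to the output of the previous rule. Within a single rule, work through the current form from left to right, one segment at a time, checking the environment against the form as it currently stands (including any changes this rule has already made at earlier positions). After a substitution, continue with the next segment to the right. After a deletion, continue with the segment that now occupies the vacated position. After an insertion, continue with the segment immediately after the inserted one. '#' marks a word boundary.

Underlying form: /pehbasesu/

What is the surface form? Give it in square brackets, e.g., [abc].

[phpazzu]

Rule 1 Progressive Voicing Assimilation: [pehbasesu] → [pehpasesu]
Rule 2 Voicing Between Vowels: [pehpasesu] → [pehpazezu]
Rule 3 Syncope: [pehpazezu] → [phpazzu]
Rule 4 Labial Nasal Assimilation: no change — [phpazzu]
Rule 5 Glottal Epenthesis: no change — [phpazzu]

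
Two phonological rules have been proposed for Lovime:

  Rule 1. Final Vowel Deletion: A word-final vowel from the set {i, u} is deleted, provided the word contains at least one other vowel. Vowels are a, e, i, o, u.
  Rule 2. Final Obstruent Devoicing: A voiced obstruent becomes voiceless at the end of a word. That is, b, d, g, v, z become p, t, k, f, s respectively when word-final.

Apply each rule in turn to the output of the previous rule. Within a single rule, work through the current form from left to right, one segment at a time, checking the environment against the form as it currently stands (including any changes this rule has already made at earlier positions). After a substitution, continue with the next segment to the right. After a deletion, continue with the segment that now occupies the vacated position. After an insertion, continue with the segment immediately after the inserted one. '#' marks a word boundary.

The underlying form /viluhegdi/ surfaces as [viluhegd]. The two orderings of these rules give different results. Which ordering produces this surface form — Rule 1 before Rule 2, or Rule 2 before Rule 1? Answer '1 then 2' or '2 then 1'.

2 then 1

Order 1 then 2:
  1 Final Vowel Deletion: [viluhegdi] → [viluhegd]
  2 Final Obstruent Devoicing: [viluhegd] → [viluhegt]
  result: [viluhegt]
Order 2 then 1:
  2 Final Obstruent Devoicing: no change — [viluhegdi]
  1 Final Vowel Deletion: [viluhegdi] → [viluhegd]
  result: [viluhegd]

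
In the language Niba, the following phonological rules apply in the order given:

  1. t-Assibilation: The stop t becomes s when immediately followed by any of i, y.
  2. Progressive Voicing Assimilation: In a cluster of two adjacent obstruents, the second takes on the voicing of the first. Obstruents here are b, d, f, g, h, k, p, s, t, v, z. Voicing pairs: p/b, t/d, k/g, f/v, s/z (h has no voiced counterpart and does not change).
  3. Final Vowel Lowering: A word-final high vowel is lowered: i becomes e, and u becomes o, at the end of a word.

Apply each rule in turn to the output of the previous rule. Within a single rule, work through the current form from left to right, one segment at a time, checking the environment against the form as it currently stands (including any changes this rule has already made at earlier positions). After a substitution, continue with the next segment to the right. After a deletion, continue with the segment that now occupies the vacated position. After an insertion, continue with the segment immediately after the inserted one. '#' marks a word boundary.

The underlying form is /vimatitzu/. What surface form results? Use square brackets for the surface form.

1 t-Assibilation: [vimatitzu] → [vimasitzu]
2 Progressive Voicing Assimilation: [vimasitzu] → [vimasitsu]
3 Final Vowel Lowering: [vimasitsu] → [vimasitso]

[vimasitso]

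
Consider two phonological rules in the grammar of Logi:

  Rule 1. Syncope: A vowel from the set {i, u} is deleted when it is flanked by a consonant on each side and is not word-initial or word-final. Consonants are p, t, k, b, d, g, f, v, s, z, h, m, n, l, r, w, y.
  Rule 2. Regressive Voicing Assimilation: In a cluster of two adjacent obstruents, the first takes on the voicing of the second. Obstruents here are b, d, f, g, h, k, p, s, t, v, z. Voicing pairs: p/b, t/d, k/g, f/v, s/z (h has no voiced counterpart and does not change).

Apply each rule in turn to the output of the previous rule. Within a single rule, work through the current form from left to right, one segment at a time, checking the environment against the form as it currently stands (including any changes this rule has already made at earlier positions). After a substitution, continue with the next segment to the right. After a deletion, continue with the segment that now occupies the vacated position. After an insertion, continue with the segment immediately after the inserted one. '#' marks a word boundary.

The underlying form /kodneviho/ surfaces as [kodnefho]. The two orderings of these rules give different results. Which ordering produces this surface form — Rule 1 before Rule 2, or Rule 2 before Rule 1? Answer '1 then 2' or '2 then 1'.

Order 1 then 2:
  1 Syncope: [kodneviho] → [kodnevho]
  2 Regressive Voicing Assimilation: [kodnevho] → [kodnefho]
  result: [kodnefho]
Order 2 then 1:
  2 Regressive Voicing Assimilation: no change — [kodneviho]
  1 Syncope: [kodneviho] → [kodnevho]
  result: [kodnevho]

1 then 2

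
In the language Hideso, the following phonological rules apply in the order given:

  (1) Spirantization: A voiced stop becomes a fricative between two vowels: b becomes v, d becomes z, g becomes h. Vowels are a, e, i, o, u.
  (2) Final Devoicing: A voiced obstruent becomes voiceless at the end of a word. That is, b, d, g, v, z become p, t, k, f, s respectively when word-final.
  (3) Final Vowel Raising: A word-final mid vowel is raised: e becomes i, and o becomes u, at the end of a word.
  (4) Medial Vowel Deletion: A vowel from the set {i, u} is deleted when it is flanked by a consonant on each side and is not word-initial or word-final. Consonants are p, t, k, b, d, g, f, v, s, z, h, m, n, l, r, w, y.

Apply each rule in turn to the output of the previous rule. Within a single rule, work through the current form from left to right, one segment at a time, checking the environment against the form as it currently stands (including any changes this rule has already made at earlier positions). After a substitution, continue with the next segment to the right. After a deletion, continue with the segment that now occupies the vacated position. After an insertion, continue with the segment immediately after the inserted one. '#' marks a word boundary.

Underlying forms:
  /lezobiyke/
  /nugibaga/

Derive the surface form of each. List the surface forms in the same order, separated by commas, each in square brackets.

[lezovyki], [nhvaha]

/lezobiyke/:
  (1) Spirantization: [lezobiyke] → [lezoviyke]
  (2) Final Devoicing: no change — [lezoviyke]
  (3) Final Vowel Raising: [lezoviyke] → [lezoviyki]
  (4) Medial Vowel Deletion: [lezoviyki] → [lezovyki]
/nugibaga/:
  (1) Spirantization: [nugibaga] → [nuhivaha]
  (2) Final Devoicing: no change — [nuhivaha]
  (3) Final Vowel Raising: no change — [nuhivaha]
  (4) Medial Vowel Deletion: [nuhivaha] → [nhvaha]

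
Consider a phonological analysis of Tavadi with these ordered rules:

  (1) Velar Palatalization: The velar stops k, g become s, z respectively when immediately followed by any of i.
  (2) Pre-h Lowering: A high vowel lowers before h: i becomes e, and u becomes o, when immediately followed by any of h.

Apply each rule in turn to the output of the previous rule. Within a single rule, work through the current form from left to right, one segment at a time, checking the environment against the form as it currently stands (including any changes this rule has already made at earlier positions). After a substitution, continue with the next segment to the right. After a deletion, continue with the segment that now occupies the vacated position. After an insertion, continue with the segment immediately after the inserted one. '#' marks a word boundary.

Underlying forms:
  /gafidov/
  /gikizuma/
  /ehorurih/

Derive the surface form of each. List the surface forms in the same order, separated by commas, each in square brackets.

[gafidov], [zisizuma], [ehorureh]

/gafidov/:
  (1) Velar Palatalization: no change — [gafidov]
  (2) Pre-h Lowering: no change — [gafidov]
/gikizuma/:
  (1) Velar Palatalization: [gikizuma] → [zisizuma]
  (2) Pre-h Lowering: no change — [zisizuma]
/ehorurih/:
  (1) Velar Palatalization: no change — [ehorurih]
  (2) Pre-h Lowering: [ehorurih] → [ehorureh]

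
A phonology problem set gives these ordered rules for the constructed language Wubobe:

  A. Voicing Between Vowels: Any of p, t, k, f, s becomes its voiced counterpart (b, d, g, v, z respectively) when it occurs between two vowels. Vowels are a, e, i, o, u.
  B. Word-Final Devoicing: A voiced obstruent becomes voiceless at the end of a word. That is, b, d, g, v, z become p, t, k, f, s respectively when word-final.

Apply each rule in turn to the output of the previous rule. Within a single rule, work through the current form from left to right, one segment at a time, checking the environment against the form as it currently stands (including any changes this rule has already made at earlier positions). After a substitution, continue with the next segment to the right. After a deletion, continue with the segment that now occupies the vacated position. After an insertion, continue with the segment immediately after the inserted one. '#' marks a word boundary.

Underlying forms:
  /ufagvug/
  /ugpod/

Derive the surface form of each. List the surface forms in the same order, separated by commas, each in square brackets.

/ufagvug/:
  A Voicing Between Vowels: [ufagvug] → [uvagvug]
  B Word-Final Devoicing: [uvagvug] → [uvagvuk]
/ugpod/:
  A Voicing Between Vowels: no change — [ugpod]
  B Word-Final Devoicing: [ugpod] → [ugpot]

[uvagvuk], [ugpot]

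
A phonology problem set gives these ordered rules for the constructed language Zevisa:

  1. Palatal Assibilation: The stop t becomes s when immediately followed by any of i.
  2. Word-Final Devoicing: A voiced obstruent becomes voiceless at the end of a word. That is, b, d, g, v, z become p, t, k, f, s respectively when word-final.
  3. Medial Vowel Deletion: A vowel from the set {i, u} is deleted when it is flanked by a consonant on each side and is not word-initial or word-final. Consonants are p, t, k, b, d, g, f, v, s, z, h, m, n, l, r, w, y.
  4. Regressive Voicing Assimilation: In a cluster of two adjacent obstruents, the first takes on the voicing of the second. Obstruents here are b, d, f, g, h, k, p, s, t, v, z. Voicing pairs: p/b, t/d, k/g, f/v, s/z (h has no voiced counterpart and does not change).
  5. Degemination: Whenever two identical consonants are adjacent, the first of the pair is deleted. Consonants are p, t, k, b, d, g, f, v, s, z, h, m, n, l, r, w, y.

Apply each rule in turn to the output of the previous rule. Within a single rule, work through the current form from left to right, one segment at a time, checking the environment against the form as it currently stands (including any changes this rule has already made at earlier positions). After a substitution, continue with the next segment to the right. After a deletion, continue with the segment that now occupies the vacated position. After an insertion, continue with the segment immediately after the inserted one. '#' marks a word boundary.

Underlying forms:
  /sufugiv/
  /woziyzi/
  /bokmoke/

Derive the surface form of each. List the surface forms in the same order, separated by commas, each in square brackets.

[svkf], [wozyzi], [bokmoke]

/sufugiv/:
  1 Palatal Assibilation: no change — [sufugiv]
  2 Word-Final Devoicing: [sufugiv] → [sufugif]
  3 Medial Vowel Deletion: [sufugif] → [sfgf]
  4 Regressive Voicing Assimilation: [sfgf] → [svkf]
  5 Degemination: no change — [svkf]
/woziyzi/:
  1 Palatal Assibilation: no change — [woziyzi]
  2 Word-Final Devoicing: no change — [woziyzi]
  3 Medial Vowel Deletion: [woziyzi] → [wozyzi]
  4 Regressive Voicing Assimilation: no change — [wozyzi]
  5 Degemination: no change — [wozyzi]
/bokmoke/:
  1 Palatal Assibilation: no change — [bokmoke]
  2 Word-Final Devoicing: no change — [bokmoke]
  3 Medial Vowel Deletion: no change — [bokmoke]
  4 Regressive Voicing Assimilation: no change — [bokmoke]
  5 Degemination: no change — [bokmoke]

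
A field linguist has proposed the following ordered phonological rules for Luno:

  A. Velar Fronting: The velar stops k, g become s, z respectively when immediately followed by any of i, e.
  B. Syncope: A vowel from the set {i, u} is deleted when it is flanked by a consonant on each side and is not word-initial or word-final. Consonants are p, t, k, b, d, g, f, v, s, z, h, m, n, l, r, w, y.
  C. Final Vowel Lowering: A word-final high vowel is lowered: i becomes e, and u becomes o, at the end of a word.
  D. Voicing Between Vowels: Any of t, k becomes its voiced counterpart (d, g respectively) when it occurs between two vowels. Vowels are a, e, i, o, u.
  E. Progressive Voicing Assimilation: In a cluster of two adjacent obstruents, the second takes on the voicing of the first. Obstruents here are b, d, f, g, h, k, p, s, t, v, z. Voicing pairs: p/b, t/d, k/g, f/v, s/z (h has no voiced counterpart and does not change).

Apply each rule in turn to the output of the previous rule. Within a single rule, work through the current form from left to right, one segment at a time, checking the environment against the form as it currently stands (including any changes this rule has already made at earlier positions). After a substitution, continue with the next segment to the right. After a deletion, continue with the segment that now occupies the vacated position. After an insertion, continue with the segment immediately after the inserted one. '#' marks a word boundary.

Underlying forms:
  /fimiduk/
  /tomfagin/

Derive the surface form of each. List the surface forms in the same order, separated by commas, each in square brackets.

/fimiduk/:
  A Velar Fronting: no change — [fimiduk]
  B Syncope: [fimiduk] → [fmdk]
  C Final Vowel Lowering: no change — [fmdk]
  D Voicing Between Vowels: no change — [fmdk]
  E Progressive Voicing Assimilation: [fmdk] → [fmdg]
/tomfagin/:
  A Velar Fronting: [tomfagin] → [tomfazin]
  B Syncope: [tomfazin] → [tomfazn]
  C Final Vowel Lowering: no change — [tomfazn]
  D Voicing Between Vowels: no change — [tomfazn]
  E Progressive Voicing Assimilation: no change — [tomfazn]

[fmdg], [tomfazn]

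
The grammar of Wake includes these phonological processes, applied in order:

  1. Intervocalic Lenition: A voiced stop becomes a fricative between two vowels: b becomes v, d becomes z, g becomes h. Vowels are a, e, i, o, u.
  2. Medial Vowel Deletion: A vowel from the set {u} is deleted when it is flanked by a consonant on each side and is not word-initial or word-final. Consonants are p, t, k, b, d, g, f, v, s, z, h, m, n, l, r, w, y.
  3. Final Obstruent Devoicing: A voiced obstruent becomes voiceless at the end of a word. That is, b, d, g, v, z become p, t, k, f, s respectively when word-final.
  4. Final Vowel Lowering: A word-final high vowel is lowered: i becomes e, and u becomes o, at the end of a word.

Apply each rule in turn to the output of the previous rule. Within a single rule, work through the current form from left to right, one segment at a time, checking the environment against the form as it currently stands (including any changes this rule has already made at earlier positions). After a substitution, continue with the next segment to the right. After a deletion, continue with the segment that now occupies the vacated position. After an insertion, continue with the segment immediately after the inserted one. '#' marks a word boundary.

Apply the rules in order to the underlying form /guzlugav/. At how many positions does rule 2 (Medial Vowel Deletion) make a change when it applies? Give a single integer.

1 Intervocalic Lenition: [guzlugav] → [guzluhav]
2 Medial Vowel Deletion: [guzluhav] → [gzlhav]
3 Final Obstruent Devoicing: [gzlhav] → [gzlhaf]
4 Final Vowel Lowering: no change — [gzlhaf]
Rule 2 changed 2 position(s).

2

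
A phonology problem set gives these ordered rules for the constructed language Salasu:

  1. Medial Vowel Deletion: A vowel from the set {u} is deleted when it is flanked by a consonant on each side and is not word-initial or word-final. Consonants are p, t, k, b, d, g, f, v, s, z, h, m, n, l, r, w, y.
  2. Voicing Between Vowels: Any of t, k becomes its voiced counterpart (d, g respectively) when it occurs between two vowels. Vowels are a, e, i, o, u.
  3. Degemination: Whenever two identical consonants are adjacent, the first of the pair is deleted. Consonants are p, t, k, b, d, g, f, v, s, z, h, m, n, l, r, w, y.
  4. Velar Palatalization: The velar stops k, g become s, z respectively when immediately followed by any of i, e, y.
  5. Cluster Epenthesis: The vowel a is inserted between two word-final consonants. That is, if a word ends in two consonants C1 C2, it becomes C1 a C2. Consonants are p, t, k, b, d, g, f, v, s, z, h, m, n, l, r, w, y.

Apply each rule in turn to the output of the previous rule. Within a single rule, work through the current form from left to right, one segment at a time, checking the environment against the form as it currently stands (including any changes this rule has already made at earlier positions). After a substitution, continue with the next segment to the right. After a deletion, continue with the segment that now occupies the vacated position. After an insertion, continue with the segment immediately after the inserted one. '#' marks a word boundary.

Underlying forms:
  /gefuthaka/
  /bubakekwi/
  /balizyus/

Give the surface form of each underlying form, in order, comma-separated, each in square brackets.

[zefthaga], [bazekwi], [balizyas]

/gefuthaka/:
  1 Medial Vowel Deletion: [gefuthaka] → [gefthaka]
  2 Voicing Between Vowels: [gefthaka] → [gefthaga]
  3 Degemination: no change — [gefthaga]
  4 Velar Palatalization: [gefthaga] → [zefthaga]
  5 Cluster Epenthesis: no change — [zefthaga]
/bubakekwi/:
  1 Medial Vowel Deletion: [bubakekwi] → [bbakekwi]
  2 Voicing Between Vowels: [bbakekwi] → [bbagekwi]
  3 Degemination: [bbagekwi] → [bagekwi]
  4 Velar Palatalization: [bagekwi] → [bazekwi]
  5 Cluster Epenthesis: no change — [bazekwi]
/balizyus/:
  1 Medial Vowel Deletion: [balizyus] → [balizys]
  2 Voicing Between Vowels: no change — [balizys]
  3 Degemination: no change — [balizys]
  4 Velar Palatalization: no change — [balizys]
  5 Cluster Epenthesis: [balizys] → [balizyas]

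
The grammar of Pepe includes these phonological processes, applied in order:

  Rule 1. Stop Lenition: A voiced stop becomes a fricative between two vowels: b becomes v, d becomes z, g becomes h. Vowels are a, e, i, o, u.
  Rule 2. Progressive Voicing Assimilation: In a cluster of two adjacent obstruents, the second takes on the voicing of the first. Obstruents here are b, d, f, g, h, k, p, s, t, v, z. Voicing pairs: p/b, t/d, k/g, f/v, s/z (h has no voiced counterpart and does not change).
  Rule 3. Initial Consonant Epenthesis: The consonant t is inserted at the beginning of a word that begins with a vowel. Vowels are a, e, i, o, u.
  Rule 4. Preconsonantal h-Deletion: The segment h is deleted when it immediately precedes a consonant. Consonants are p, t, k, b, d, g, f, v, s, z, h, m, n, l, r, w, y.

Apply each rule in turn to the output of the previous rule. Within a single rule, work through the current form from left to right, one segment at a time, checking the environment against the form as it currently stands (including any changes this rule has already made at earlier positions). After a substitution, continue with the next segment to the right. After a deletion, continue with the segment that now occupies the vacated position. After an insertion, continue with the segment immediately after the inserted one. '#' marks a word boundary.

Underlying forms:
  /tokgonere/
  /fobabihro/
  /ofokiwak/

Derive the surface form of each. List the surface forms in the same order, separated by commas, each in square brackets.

[tokkonere], [fovaviro], [tofokiwak]

/tokgonere/:
  Rule 1 Stop Lenition: no change — [tokgonere]
  Rule 2 Progressive Voicing Assimilation: [tokgonere] → [tokkonere]
  Rule 3 Initial Consonant Epenthesis: no change — [tokkonere]
  Rule 4 Preconsonantal h-Deletion: no change — [tokkonere]
/fobabihro/:
  Rule 1 Stop Lenition: [fobabihro] → [fovavihro]
  Rule 2 Progressive Voicing Assimilation: no change — [fovavihro]
  Rule 3 Initial Consonant Epenthesis: no change — [fovavihro]
  Rule 4 Preconsonantal h-Deletion: [fovavihro] → [fovaviro]
/ofokiwak/:
  Rule 1 Stop Lenition: no change — [ofokiwak]
  Rule 2 Progressive Voicing Assimilation: no change — [ofokiwak]
  Rule 3 Initial Consonant Epenthesis: [ofokiwak] → [tofokiwak]
  Rule 4 Preconsonantal h-Deletion: no change — [tofokiwak]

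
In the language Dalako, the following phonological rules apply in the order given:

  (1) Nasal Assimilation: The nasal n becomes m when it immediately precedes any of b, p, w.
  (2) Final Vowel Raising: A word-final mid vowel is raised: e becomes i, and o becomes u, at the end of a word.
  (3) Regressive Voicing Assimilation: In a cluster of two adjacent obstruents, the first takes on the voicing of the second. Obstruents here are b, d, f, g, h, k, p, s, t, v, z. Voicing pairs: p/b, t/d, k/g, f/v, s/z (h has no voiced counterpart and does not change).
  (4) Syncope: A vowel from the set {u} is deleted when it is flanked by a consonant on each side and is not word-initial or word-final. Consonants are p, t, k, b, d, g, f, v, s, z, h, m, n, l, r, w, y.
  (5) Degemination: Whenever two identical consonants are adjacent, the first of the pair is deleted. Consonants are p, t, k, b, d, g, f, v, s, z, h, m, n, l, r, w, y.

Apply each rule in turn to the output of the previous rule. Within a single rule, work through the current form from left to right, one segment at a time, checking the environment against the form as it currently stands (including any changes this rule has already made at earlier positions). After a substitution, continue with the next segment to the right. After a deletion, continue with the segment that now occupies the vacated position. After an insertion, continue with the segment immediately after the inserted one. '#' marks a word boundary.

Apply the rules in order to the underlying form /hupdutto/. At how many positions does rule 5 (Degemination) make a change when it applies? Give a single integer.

(1) Nasal Assimilation: no change — [hupdutto]
(2) Final Vowel Raising: [hupdutto] → [hupduttu]
(3) Regressive Voicing Assimilation: [hupduttu] → [hubduttu]
(4) Syncope: [hubduttu] → [hbdttu]
(5) Degemination: [hbdttu] → [hbdtu]
Rule 5 changed 1 position(s).

1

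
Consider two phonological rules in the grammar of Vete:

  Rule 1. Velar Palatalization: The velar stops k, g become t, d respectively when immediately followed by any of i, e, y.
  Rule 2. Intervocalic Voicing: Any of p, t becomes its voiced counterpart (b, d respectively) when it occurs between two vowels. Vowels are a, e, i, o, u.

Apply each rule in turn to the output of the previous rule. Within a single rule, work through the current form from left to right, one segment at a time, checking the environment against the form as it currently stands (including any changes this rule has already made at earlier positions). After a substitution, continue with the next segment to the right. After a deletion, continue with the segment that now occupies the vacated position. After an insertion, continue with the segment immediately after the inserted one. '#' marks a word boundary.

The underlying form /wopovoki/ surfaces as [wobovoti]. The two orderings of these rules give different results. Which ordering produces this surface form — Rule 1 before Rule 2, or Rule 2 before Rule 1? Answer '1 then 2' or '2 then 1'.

2 then 1

Order 1 then 2:
  1 Velar Palatalization: [wopovoki] → [wopovoti]
  2 Intervocalic Voicing: [wopovoti] → [wobovodi]
  result: [wobovodi]
Order 2 then 1:
  2 Intervocalic Voicing: [wopovoki] → [wobovoki]
  1 Velar Palatalization: [wobovoki] → [wobovoti]
  result: [wobovoti]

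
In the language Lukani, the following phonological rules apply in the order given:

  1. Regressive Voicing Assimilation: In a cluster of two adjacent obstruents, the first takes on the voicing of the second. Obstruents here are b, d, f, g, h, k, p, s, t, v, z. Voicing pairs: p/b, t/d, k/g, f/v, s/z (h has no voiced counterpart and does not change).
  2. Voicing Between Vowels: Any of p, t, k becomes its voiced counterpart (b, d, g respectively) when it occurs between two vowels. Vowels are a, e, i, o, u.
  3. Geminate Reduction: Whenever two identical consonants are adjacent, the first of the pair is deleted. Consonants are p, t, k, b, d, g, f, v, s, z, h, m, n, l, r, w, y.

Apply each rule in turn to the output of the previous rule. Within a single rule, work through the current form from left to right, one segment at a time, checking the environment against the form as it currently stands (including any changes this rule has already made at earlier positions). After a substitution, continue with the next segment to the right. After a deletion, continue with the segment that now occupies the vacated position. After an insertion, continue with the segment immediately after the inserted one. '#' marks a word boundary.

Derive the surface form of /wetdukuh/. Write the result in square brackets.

[weduguh]

1 Regressive Voicing Assimilation: [wetdukuh] → [weddukuh]
2 Voicing Between Vowels: [weddukuh] → [wedduguh]
3 Geminate Reduction: [wedduguh] → [weduguh]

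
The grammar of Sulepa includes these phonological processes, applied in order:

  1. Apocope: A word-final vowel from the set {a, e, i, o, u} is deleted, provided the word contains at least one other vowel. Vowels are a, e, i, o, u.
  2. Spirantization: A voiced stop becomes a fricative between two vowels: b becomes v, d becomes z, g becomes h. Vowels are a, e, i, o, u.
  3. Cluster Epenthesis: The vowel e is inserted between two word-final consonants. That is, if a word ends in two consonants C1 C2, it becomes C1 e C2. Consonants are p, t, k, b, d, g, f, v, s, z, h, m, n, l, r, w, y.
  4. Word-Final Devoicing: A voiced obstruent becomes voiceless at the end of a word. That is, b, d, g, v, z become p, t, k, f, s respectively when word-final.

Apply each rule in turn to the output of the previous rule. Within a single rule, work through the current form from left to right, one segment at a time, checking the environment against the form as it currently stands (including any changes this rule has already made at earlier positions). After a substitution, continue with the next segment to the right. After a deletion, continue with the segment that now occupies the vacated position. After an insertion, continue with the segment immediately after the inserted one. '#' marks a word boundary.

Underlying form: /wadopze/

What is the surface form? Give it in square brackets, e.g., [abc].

1 Apocope: [wadopze] → [wadopz]
2 Spirantization: [wadopz] → [wazopz]
3 Cluster Epenthesis: [wazopz] → [wazopez]
4 Word-Final Devoicing: [wazopez] → [wazopes]

[wazopes]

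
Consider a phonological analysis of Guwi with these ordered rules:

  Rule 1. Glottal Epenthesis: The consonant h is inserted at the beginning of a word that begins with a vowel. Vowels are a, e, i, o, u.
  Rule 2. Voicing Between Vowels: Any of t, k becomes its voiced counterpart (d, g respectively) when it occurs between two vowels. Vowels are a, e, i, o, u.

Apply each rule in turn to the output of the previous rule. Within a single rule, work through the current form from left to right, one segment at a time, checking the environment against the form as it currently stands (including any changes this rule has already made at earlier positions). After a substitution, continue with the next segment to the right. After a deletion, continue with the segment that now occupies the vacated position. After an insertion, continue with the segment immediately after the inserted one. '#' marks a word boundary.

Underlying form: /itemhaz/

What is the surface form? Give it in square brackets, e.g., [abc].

Rule 1 Glottal Epenthesis: [itemhaz] → [hitemhaz]
Rule 2 Voicing Between Vowels: [hitemhaz] → [hidemhaz]

[hidemhaz]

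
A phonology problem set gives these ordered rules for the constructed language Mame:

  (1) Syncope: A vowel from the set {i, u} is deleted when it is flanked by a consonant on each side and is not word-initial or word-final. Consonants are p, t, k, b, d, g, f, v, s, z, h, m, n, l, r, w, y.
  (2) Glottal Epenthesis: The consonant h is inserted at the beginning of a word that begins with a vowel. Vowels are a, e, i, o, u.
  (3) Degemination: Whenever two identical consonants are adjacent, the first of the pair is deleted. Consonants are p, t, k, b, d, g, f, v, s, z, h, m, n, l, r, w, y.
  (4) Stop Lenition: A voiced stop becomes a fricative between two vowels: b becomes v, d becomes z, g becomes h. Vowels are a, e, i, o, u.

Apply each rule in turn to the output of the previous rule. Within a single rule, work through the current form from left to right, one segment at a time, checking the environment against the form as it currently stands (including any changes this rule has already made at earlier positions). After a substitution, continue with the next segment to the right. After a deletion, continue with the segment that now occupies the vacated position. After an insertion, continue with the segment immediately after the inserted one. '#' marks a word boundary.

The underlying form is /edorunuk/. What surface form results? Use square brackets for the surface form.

[hezornk]

(1) Syncope: [edorunuk] → [edornk]
(2) Glottal Epenthesis: [edornk] → [hedornk]
(3) Degemination: no change — [hedornk]
(4) Stop Lenition: [hedornk] → [hezornk]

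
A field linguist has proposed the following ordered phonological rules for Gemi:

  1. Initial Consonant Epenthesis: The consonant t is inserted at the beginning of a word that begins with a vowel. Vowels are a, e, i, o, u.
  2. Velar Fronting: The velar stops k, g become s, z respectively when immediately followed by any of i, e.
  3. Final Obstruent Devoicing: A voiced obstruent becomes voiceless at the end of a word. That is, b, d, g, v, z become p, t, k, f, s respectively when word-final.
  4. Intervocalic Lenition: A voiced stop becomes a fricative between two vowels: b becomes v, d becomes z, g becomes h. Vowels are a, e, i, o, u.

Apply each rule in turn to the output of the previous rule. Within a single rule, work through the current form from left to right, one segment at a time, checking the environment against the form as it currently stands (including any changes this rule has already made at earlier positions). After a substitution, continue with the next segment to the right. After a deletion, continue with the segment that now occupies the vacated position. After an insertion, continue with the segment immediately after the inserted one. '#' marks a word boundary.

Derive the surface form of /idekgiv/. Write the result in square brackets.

[tizekzif]

1 Initial Consonant Epenthesis: [idekgiv] → [tidekgiv]
2 Velar Fronting: [tidekgiv] → [tidekziv]
3 Final Obstruent Devoicing: [tidekziv] → [tidekzif]
4 Intervocalic Lenition: [tidekzif] → [tizekzif]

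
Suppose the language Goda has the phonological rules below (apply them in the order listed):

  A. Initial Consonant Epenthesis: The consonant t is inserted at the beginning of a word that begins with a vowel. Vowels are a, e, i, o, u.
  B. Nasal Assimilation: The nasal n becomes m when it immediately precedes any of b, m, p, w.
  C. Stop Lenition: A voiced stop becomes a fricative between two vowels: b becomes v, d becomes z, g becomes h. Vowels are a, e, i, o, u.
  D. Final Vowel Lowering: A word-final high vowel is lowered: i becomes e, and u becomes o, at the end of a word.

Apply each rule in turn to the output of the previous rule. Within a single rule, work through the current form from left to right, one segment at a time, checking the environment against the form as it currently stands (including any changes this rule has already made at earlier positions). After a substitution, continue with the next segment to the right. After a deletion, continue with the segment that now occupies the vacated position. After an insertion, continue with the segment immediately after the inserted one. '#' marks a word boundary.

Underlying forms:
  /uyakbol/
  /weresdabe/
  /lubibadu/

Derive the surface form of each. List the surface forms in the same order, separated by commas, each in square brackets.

/uyakbol/:
  A Initial Consonant Epenthesis: [uyakbol] → [tuyakbol]
  B Nasal Assimilation: no change — [tuyakbol]
  C Stop Lenition: no change — [tuyakbol]
  D Final Vowel Lowering: no change — [tuyakbol]
/weresdabe/:
  A Initial Consonant Epenthesis: no change — [weresdabe]
  B Nasal Assimilation: no change — [weresdabe]
  C Stop Lenition: [weresdabe] → [weresdave]
  D Final Vowel Lowering: no change — [weresdave]
/lubibadu/:
  A Initial Consonant Epenthesis: no change — [lubibadu]
  B Nasal Assimilation: no change — [lubibadu]
  C Stop Lenition: [lubibadu] → [luvivazu]
  D Final Vowel Lowering: [luvivazu] → [luvivazo]

[tuyakbol], [weresdave], [luvivazo]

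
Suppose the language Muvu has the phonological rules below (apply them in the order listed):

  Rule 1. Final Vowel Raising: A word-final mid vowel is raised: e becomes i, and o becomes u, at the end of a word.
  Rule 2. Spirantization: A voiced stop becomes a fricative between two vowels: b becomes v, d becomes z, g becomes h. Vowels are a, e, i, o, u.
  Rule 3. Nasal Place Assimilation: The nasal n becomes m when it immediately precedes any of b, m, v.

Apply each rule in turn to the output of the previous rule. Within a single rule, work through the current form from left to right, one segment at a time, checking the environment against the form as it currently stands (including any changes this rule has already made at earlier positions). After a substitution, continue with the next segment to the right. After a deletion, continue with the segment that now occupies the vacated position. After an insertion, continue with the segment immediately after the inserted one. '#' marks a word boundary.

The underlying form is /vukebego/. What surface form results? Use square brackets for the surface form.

[vukevehu]

Rule 1 Final Vowel Raising: [vukebego] → [vukebegu]
Rule 2 Spirantization: [vukebegu] → [vukevehu]
Rule 3 Nasal Place Assimilation: no change — [vukevehu]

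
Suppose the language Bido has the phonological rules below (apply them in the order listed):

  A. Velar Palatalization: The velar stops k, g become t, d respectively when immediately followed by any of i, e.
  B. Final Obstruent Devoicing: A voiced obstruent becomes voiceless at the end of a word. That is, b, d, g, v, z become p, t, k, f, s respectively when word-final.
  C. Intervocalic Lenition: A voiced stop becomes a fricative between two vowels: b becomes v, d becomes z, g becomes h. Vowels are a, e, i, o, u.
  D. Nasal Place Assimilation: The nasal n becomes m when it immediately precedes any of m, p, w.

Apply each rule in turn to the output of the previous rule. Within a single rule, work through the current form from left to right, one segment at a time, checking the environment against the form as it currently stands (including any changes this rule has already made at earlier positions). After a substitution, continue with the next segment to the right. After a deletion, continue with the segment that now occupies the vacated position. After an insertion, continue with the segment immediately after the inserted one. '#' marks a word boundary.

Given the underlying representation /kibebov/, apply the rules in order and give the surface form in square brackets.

A Velar Palatalization: [kibebov] → [tibebov]
B Final Obstruent Devoicing: [tibebov] → [tibebof]
C Intervocalic Lenition: [tibebof] → [tivevof]
D Nasal Place Assimilation: no change — [tivevof]

[tivevof]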